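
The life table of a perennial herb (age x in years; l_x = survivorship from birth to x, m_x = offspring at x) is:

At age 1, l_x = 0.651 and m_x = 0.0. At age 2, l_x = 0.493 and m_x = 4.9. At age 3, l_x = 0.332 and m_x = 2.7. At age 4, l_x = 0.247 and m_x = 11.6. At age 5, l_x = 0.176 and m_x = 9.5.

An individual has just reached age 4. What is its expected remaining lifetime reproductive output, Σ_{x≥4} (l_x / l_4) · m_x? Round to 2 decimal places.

18.37

l_4 = 0.247. Conditional survival from age 4 to x is l_x / l_4.
  x=4: (0.247/0.247) × 11.6 = 11.6000
  x=5: (0.176/0.247) × 9.5 = 6.7692
Sum = 11.6000 + 6.7692 = 18.3692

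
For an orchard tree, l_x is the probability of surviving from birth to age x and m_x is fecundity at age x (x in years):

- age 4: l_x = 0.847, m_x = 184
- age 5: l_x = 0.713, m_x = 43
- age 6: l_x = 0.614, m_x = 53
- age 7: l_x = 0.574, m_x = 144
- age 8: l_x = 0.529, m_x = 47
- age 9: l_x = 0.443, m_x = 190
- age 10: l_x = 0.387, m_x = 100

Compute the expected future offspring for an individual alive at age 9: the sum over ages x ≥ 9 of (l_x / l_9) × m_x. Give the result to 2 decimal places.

277.36

l_9 = 0.443. Conditional survival from age 9 to x is l_x / l_9.
  x=9: (0.443/0.443) × 190 = 190.0000
  x=10: (0.387/0.443) × 100 = 87.3589
Sum = 190.0000 + 87.3589 = 277.3589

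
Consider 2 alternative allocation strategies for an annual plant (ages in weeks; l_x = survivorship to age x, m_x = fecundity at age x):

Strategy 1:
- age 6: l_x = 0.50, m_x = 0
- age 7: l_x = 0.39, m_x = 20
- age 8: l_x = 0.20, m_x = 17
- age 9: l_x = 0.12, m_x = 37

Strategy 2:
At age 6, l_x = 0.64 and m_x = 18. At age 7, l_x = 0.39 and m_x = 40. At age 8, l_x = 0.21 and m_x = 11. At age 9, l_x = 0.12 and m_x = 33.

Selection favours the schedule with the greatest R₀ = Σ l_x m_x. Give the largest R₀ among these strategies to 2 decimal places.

33.39

Strategy 1: R₀ = 0.50×0 + 0.39×20 + 0.20×17 + 0.12×37 = 15.6400
Strategy 2: R₀ = 0.64×18 + 0.39×40 + 0.21×11 + 0.12×33 = 33.3900
Highest R₀: strategy 2 with 33.3900.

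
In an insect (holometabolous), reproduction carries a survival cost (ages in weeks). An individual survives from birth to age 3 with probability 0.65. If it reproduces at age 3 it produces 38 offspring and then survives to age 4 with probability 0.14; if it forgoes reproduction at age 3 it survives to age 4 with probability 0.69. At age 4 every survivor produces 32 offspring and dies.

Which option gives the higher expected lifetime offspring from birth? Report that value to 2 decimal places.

27.61

breed at age 3: R₀ = 0.65 × (38 + 0.14 × 32) = 0.65 × 42.4800 = 27.6120
delay to age 4: R₀ = 0.65 × (0.69 × 32) = 0.65 × 22.0800 = 14.3520
Higher: breed at age 3 (27.6120).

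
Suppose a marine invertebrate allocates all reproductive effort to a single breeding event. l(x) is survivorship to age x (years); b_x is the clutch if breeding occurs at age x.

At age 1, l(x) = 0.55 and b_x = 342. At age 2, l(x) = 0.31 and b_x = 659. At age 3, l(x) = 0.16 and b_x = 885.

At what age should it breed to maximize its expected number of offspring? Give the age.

Expected offspring if breeding at age x = l(x) × b_x:
  age 1: 0.55 × 342 = 188.100
  age 2: 0.31 × 659 = 204.290
  age 3: 0.16 × 885 = 141.600
Maximum at age 2 (204.290).

2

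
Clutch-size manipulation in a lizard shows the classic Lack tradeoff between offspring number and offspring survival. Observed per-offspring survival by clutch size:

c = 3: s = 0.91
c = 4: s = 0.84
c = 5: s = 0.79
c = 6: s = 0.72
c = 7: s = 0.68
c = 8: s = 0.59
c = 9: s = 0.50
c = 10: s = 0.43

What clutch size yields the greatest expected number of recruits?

7

Expected recruits = c × s(c):
  c=3: 3 × 0.91 = 2.730
  c=4: 4 × 0.84 = 3.360
  c=5: 5 × 0.79 = 3.950
  c=6: 6 × 0.72 = 4.320
  c=7: 7 × 0.68 = 4.760
  c=8: 8 × 0.59 = 4.720
  c=9: 9 × 0.50 = 4.500
  c=10: 10 × 0.43 = 4.300
Maximum at c = 7 (4.760 recruits).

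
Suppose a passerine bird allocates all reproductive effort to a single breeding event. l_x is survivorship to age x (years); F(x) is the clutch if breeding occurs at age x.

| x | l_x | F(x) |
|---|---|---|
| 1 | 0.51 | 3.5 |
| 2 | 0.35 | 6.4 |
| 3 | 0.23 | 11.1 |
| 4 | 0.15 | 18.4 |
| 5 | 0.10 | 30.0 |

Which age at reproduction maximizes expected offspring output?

Expected offspring if breeding at age x = l_x × F(x):
  age 1: 0.51 × 3.5 = 1.785
  age 2: 0.35 × 6.4 = 2.240
  age 3: 0.23 × 11.1 = 2.553
  age 4: 0.15 × 18.4 = 2.760
  age 5: 0.10 × 30.0 = 3.000
Maximum at age 5 (3.000).

5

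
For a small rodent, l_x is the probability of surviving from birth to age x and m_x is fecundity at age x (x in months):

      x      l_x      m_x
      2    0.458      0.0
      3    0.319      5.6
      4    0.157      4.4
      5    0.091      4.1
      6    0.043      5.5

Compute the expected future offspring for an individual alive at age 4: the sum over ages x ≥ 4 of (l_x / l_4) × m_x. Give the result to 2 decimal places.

8.28

l_4 = 0.157. Conditional survival from age 4 to x is l_x / l_4.
  x=4: (0.157/0.157) × 4.4 = 4.4000
  x=5: (0.091/0.157) × 4.1 = 2.3764
  x=6: (0.043/0.157) × 5.5 = 1.5064
Sum = 4.4000 + 2.3764 + 1.5064 = 8.2828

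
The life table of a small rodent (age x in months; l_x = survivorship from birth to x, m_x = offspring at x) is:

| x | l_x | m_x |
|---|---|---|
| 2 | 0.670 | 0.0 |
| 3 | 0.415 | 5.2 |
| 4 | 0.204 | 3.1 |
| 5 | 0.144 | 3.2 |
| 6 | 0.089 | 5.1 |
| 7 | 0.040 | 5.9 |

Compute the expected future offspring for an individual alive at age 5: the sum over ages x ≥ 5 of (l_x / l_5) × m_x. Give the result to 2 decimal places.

7.99

l_5 = 0.144. Conditional survival from age 5 to x is l_x / l_5.
  x=5: (0.144/0.144) × 3.2 = 3.2000
  x=6: (0.089/0.144) × 5.1 = 3.1521
  x=7: (0.040/0.144) × 5.9 = 1.6389
Sum = 3.2000 + 3.1521 + 1.6389 = 7.9910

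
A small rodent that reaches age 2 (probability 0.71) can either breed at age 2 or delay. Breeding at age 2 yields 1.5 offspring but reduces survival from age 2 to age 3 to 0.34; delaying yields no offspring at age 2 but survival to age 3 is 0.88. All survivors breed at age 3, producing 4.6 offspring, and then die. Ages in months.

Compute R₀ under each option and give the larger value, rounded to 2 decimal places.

2.87

breed at age 2: R₀ = 0.71 × (1.5 + 0.34 × 4.6) = 0.71 × 3.0640 = 2.1754
delay to age 3: R₀ = 0.71 × (0.88 × 4.6) = 0.71 × 4.0480 = 2.8741
Higher: delay to age 3 (2.8741).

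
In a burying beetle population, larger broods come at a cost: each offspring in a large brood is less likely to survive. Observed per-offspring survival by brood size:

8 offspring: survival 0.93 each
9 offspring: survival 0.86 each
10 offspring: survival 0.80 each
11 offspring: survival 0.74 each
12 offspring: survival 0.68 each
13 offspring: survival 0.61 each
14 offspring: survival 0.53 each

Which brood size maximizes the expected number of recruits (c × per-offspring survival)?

Expected recruits = c × s(c):
  c=8: 8 × 0.93 = 7.440
  c=9: 9 × 0.86 = 7.740
  c=10: 10 × 0.80 = 8.000
  c=11: 11 × 0.74 = 8.140
  c=12: 12 × 0.68 = 8.160
  c=13: 13 × 0.61 = 7.930
  c=14: 14 × 0.53 = 7.420
Maximum at c = 12 (8.160 recruits).

12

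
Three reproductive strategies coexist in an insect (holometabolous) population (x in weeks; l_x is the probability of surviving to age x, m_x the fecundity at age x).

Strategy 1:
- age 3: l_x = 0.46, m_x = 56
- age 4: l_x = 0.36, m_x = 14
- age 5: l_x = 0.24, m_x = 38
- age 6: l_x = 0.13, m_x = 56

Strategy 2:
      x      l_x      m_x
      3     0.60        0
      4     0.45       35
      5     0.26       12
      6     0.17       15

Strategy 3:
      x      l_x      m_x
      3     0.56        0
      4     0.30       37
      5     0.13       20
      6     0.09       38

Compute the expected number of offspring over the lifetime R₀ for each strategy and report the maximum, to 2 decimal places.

Strategy 1: R₀ = 0.46×56 + 0.36×14 + 0.24×38 + 0.13×56 = 47.2000
Strategy 2: R₀ = 0.60×0 + 0.45×35 + 0.26×12 + 0.17×15 = 21.4200
Strategy 3: R₀ = 0.56×0 + 0.30×37 + 0.13×20 + 0.09×38 = 17.1200
Highest R₀: strategy 1 with 47.2000.

47.20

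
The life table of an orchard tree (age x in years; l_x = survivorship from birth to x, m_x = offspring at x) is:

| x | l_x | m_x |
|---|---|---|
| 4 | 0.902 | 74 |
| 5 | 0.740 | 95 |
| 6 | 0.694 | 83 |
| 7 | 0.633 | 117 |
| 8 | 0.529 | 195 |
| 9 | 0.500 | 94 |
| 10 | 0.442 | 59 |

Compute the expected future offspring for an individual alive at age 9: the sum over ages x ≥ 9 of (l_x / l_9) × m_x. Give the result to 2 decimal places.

146.16

l_9 = 0.500. Conditional survival from age 9 to x is l_x / l_9.
  x=9: (0.500/0.500) × 94 = 94.0000
  x=10: (0.442/0.500) × 59 = 52.1560
Sum = 94.0000 + 52.1560 = 146.1560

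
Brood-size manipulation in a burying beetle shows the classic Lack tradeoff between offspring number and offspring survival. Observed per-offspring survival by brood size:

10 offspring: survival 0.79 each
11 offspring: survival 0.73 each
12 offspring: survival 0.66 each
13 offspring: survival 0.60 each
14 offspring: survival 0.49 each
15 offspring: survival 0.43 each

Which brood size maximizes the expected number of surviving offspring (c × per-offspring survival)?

11

Expected surviving offspring = c × s(c):
  c=10: 10 × 0.79 = 7.900
  c=11: 11 × 0.73 = 8.030
  c=12: 12 × 0.66 = 7.920
  c=13: 13 × 0.60 = 7.800
  c=14: 14 × 0.49 = 6.860
  c=15: 15 × 0.43 = 6.450
Maximum at c = 11 (8.030 surviving offspring).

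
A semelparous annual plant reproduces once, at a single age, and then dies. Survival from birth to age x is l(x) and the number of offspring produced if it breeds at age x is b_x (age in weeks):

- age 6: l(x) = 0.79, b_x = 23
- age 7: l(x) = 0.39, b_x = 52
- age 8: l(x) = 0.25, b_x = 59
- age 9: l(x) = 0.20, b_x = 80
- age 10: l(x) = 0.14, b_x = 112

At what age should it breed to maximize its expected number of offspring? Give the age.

7

Expected offspring if breeding at age x = l(x) × b_x:
  age 6: 0.79 × 23 = 18.170
  age 7: 0.39 × 52 = 20.280
  age 8: 0.25 × 59 = 14.750
  age 9: 0.20 × 80 = 16.000
  age 10: 0.14 × 112 = 15.680
Maximum at age 7 (20.280).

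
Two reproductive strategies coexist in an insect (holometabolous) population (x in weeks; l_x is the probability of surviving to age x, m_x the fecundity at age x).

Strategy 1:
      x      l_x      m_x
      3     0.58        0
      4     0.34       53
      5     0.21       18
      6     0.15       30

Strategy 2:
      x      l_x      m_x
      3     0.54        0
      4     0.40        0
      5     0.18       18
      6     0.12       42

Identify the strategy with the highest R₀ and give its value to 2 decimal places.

26.30

Strategy 1: R₀ = 0.58×0 + 0.34×53 + 0.21×18 + 0.15×30 = 26.3000
Strategy 2: R₀ = 0.54×0 + 0.40×0 + 0.18×18 + 0.12×42 = 8.2800
Highest R₀: strategy 1 with 26.3000.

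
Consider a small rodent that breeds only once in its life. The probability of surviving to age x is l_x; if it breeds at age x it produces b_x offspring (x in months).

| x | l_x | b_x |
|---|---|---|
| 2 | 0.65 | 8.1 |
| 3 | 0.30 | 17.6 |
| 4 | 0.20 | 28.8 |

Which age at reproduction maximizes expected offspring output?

Expected offspring if breeding at age x = l_x × b_x:
  age 2: 0.65 × 8.1 = 5.265
  age 3: 0.30 × 17.6 = 5.280
  age 4: 0.20 × 28.8 = 5.760
Maximum at age 4 (5.760).

4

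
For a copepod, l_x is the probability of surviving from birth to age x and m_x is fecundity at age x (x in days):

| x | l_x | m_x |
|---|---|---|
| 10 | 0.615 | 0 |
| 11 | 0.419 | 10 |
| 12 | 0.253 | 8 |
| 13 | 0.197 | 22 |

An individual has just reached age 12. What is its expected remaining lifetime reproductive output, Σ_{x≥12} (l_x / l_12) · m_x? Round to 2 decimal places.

25.13

l_12 = 0.253. Conditional survival from age 12 to x is l_x / l_12.
  x=12: (0.253/0.253) × 8 = 8.0000
  x=13: (0.197/0.253) × 22 = 17.1304
Sum = 8.0000 + 17.1304 = 25.1304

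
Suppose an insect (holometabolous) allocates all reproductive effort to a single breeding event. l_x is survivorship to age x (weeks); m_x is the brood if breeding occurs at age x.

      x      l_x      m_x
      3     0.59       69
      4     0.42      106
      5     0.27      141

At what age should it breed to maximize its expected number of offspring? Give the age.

4

Expected offspring if breeding at age x = l_x × m_x:
  age 3: 0.59 × 69 = 40.710
  age 4: 0.42 × 106 = 44.520
  age 5: 0.27 × 141 = 38.070
Maximum at age 4 (44.520).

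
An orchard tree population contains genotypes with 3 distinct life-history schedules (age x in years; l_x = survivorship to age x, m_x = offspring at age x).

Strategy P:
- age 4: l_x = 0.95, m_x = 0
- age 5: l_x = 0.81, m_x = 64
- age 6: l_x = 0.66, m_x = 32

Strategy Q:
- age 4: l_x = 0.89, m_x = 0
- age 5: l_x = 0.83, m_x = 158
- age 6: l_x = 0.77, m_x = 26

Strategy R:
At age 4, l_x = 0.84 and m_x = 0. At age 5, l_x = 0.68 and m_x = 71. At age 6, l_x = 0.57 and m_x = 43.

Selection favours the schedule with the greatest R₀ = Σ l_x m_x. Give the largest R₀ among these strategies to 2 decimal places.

151.16

Strategy P: R₀ = 0.95×0 + 0.81×64 + 0.66×32 = 72.9600
Strategy Q: R₀ = 0.89×0 + 0.83×158 + 0.77×26 = 151.1600
Strategy R: R₀ = 0.84×0 + 0.68×71 + 0.57×43 = 72.7900
Highest R₀: strategy Q with 151.1600.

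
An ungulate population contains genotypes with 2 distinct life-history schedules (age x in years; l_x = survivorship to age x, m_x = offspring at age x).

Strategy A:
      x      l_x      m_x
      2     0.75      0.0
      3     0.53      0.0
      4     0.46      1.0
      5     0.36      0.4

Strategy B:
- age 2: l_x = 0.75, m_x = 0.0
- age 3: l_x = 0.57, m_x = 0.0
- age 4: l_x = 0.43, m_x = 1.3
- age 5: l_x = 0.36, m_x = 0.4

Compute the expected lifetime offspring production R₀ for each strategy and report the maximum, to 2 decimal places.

Strategy A: R₀ = 0.75×0.0 + 0.53×0.0 + 0.46×1.0 + 0.36×0.4 = 0.6040
Strategy B: R₀ = 0.75×0.0 + 0.57×0.0 + 0.43×1.3 + 0.36×0.4 = 0.7030
Highest R₀: strategy B with 0.7030.

0.70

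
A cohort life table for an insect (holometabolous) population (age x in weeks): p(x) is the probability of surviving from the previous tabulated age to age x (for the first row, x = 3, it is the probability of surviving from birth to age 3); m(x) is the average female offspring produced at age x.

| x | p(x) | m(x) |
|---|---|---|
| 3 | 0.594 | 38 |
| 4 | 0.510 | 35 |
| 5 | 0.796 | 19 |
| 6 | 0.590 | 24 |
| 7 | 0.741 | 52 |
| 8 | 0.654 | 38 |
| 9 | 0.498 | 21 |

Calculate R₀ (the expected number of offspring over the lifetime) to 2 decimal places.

49.99

Survivorship from birth: l_x = p_3·p_4·…·p_x.
  l_3 = 0.59400
  l_4 = 0.30294
  l_5 = 0.24114
  l_6 = 0.14227
  l_7 = 0.10542
  l_8 = 0.06895
  l_9 = 0.03434
R₀ = Σ l_x m(x):
  age 3: 0.59400 × 38 = 22.5720
  age 4: 0.30294 × 35 = 10.6029
  age 5: 0.24114 × 19 = 4.5817
  age 6: 0.14227 × 24 = 3.4145
  age 7: 0.10542 × 52 = 5.4818
  age 8: 0.06895 × 38 = 2.6201
  age 9: 0.03434 × 21 = 0.7211
R₀ = 22.5720 + 10.6029 + 4.5817 + 3.4145 + 5.4818 + 2.6201 + 0.7211 = 49.9941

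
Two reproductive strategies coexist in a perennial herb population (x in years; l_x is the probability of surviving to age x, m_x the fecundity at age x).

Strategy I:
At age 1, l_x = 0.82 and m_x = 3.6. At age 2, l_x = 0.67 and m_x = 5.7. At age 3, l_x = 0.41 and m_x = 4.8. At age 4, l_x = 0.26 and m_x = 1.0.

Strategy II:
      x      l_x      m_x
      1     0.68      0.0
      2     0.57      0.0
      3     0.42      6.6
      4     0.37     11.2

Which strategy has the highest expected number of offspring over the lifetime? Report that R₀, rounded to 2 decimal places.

9.00

Strategy I: R₀ = 0.82×3.6 + 0.67×5.7 + 0.41×4.8 + 0.26×1.0 = 8.9990
Strategy II: R₀ = 0.68×0.0 + 0.57×0.0 + 0.42×6.6 + 0.37×11.2 = 6.9160
Highest R₀: strategy I with 8.9990.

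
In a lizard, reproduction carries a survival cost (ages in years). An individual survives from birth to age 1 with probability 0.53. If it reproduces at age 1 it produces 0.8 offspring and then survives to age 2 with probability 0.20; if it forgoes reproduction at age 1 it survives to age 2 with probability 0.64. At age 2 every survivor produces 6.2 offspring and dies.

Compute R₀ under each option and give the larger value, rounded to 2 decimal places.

2.10

breed at age 1: R₀ = 0.53 × (0.8 + 0.20 × 6.2) = 0.53 × 2.0400 = 1.0812
delay to age 2: R₀ = 0.53 × (0.64 × 6.2) = 0.53 × 3.9680 = 2.1030
Higher: delay to age 2 (2.1030).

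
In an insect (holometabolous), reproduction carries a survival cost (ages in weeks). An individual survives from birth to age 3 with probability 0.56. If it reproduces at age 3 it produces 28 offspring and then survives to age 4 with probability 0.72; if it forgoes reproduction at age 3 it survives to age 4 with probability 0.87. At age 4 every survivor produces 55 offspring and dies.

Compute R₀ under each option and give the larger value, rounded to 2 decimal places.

37.86

breed at age 3: R₀ = 0.56 × (28 + 0.72 × 55) = 0.56 × 67.6000 = 37.8560
delay to age 4: R₀ = 0.56 × (0.87 × 55) = 0.56 × 47.8500 = 26.7960
Higher: breed at age 3 (37.8560).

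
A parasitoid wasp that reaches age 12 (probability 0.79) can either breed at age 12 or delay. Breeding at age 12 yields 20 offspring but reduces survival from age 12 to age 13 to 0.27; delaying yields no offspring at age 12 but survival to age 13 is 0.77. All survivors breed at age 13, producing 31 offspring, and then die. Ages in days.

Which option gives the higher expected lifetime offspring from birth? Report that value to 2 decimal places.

22.41

breed at age 12: R₀ = 0.79 × (20 + 0.27 × 31) = 0.79 × 28.3700 = 22.4123
delay to age 13: R₀ = 0.79 × (0.77 × 31) = 0.79 × 23.8700 = 18.8573
Higher: breed at age 12 (22.4123).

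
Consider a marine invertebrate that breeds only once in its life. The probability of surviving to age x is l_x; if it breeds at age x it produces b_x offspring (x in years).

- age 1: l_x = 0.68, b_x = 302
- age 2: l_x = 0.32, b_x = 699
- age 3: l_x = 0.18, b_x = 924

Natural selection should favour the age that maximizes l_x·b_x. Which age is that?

2

Expected offspring if breeding at age x = l_x × b_x:
  age 1: 0.68 × 302 = 205.360
  age 2: 0.32 × 699 = 223.680
  age 3: 0.18 × 924 = 166.320
Maximum at age 2 (223.680).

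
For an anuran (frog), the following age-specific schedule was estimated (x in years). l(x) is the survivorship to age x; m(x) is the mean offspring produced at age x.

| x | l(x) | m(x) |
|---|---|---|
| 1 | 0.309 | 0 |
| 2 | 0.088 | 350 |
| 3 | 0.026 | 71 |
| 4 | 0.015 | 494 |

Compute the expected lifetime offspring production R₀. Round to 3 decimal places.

40.056

R₀ = Σ l(x) m(x):
  age 1: 0.309 × 0 = 0.0000
  age 2: 0.088 × 350 = 30.8000
  age 3: 0.026 × 71 = 1.8460
  age 4: 0.015 × 494 = 7.4100
R₀ = 0.0000 + 30.8000 + 1.8460 + 7.4100 = 40.0560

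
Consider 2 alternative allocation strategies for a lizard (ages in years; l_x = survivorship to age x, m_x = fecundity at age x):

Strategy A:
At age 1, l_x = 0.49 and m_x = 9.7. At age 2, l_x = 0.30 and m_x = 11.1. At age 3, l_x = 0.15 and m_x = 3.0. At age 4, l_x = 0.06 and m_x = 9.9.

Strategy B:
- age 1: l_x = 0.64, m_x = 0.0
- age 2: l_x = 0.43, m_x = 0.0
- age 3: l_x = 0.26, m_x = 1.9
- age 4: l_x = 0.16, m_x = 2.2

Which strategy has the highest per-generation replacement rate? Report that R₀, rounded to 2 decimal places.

9.13

Strategy A: R₀ = 0.49×9.7 + 0.30×11.1 + 0.15×3.0 + 0.06×9.9 = 9.1270
Strategy B: R₀ = 0.64×0.0 + 0.43×0.0 + 0.26×1.9 + 0.16×2.2 = 0.8460
Highest R₀: strategy A with 9.1270.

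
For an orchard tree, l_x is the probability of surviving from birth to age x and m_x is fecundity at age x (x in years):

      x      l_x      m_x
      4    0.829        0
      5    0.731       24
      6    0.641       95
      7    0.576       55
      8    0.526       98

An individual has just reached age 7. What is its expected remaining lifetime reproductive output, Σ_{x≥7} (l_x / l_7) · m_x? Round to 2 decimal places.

l_7 = 0.576. Conditional survival from age 7 to x is l_x / l_7.
  x=7: (0.576/0.576) × 55 = 55.0000
  x=8: (0.526/0.576) × 98 = 89.4931
Sum = 55.0000 + 89.4931 = 144.4931

144.49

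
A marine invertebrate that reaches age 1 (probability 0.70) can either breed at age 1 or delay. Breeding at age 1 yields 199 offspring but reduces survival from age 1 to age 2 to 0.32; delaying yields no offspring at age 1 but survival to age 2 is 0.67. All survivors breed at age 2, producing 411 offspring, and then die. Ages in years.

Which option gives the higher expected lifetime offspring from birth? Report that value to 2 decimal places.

breed at age 1: R₀ = 0.70 × (199 + 0.32 × 411) = 0.70 × 330.5200 = 231.3640
delay to age 2: R₀ = 0.70 × (0.67 × 411) = 0.70 × 275.3700 = 192.7590
Higher: breed at age 1 (231.3640).

231.36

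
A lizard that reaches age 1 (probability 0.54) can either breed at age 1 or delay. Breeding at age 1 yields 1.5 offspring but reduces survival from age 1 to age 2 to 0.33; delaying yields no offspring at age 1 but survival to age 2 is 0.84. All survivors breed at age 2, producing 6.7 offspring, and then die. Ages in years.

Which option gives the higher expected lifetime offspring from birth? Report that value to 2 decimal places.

3.04

breed at age 1: R₀ = 0.54 × (1.5 + 0.33 × 6.7) = 0.54 × 3.7110 = 2.0039
delay to age 2: R₀ = 0.54 × (0.84 × 6.7) = 0.54 × 5.6280 = 3.0391
Higher: delay to age 2 (3.0391).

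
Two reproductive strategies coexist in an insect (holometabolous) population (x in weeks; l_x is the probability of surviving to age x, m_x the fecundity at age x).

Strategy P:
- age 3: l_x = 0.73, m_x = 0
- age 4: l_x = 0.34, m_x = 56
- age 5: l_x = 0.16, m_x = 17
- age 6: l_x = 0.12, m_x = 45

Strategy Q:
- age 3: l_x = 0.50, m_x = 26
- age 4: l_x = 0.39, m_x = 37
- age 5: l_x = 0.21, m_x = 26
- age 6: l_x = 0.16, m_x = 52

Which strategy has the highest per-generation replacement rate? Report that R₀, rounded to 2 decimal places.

Strategy P: R₀ = 0.73×0 + 0.34×56 + 0.16×17 + 0.12×45 = 27.1600
Strategy Q: R₀ = 0.50×26 + 0.39×37 + 0.21×26 + 0.16×52 = 41.2100
Highest R₀: strategy Q with 41.2100.

41.21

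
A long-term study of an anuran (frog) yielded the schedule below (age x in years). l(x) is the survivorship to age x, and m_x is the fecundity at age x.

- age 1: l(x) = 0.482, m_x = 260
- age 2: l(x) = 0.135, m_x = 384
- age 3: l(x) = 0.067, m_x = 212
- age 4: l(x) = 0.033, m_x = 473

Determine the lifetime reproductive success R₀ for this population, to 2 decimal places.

R₀ = Σ l(x) m_x:
  age 1: 0.482 × 260 = 125.3200
  age 2: 0.135 × 384 = 51.8400
  age 3: 0.067 × 212 = 14.2040
  age 4: 0.033 × 473 = 15.6090
R₀ = 125.3200 + 51.8400 + 14.2040 + 15.6090 = 206.9730

206.97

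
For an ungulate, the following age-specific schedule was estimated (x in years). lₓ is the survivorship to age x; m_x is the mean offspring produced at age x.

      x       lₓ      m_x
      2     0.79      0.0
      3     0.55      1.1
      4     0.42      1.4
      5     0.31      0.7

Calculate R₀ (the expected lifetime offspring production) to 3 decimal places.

1.410

R₀ = Σ lₓ m_x:
  age 2: 0.79 × 0.0 = 0.0000
  age 3: 0.55 × 1.1 = 0.6050
  age 4: 0.42 × 1.4 = 0.5880
  age 5: 0.31 × 0.7 = 0.2170
R₀ = 0.0000 + 0.6050 + 0.5880 + 0.2170 = 1.4100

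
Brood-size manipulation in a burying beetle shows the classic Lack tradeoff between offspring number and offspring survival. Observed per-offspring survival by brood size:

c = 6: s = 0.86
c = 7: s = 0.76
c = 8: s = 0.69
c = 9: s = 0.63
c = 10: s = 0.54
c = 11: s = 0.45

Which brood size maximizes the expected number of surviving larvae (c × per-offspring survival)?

Expected surviving larvae = c × s(c):
  c=6: 6 × 0.86 = 5.160
  c=7: 7 × 0.76 = 5.320
  c=8: 8 × 0.69 = 5.520
  c=9: 9 × 0.63 = 5.670
  c=10: 10 × 0.54 = 5.400
  c=11: 11 × 0.45 = 4.950
Maximum at c = 9 (5.670 surviving larvae).

9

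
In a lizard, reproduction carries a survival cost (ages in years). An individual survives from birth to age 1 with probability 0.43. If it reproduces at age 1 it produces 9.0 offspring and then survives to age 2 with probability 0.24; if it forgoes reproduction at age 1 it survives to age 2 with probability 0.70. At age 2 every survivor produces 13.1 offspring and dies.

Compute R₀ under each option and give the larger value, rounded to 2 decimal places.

breed at age 1: R₀ = 0.43 × (9.0 + 0.24 × 13.1) = 0.43 × 12.1440 = 5.2219
delay to age 2: R₀ = 0.43 × (0.70 × 13.1) = 0.43 × 9.1700 = 3.9431
Higher: breed at age 1 (5.2219).

5.22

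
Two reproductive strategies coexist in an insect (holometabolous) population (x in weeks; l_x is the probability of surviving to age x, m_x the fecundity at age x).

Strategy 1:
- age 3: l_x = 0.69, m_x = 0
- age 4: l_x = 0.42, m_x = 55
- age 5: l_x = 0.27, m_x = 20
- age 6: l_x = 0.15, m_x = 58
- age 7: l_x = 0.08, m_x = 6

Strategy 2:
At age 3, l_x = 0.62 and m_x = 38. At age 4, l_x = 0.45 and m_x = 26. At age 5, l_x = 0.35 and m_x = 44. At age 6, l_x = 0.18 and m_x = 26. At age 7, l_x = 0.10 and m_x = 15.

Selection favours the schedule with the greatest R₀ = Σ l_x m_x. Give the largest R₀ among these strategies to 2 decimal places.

56.84

Strategy 1: R₀ = 0.69×0 + 0.42×55 + 0.27×20 + 0.15×58 + 0.08×6 = 37.6800
Strategy 2: R₀ = 0.62×38 + 0.45×26 + 0.35×44 + 0.18×26 + 0.10×15 = 56.8400
Highest R₀: strategy 2 with 56.8400.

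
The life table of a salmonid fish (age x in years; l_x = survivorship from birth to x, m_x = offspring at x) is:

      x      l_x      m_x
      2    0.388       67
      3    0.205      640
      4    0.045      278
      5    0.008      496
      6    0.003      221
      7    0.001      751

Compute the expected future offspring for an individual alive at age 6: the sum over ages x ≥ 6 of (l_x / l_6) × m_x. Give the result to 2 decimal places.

471.33

l_6 = 0.003. Conditional survival from age 6 to x is l_x / l_6.
  x=6: (0.003/0.003) × 221 = 221.0000
  x=7: (0.001/0.003) × 751 = 250.3333
Sum = 221.0000 + 250.3333 = 471.3333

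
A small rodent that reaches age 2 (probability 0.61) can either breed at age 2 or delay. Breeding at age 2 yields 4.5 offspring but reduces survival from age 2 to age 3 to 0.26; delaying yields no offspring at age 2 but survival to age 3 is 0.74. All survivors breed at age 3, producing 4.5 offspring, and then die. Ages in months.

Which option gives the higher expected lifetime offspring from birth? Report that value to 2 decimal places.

breed at age 2: R₀ = 0.61 × (4.5 + 0.26 × 4.5) = 0.61 × 5.6700 = 3.4587
delay to age 3: R₀ = 0.61 × (0.74 × 4.5) = 0.61 × 3.3300 = 2.0313
Higher: breed at age 2 (3.4587).

3.46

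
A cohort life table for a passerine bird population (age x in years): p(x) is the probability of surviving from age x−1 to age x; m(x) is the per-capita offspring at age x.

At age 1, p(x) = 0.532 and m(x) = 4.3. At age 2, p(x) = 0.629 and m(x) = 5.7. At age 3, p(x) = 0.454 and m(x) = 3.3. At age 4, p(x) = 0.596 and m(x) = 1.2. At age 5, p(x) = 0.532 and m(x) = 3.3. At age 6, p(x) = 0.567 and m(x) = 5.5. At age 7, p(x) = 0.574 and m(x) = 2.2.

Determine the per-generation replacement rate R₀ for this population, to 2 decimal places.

Survivorship from birth: l_x = p_1·p_2·…·p_x.
  l_1 = 0.53200
  l_2 = 0.33463
  l_3 = 0.15192
  l_4 = 0.09054
  l_5 = 0.04817
  l_6 = 0.02731
  l_7 = 0.01568
R₀ = Σ l_x m(x):
  age 1: 0.53200 × 4.3 = 2.2876
  age 2: 0.33463 × 5.7 = 1.9074
  age 3: 0.15192 × 3.3 = 0.5013
  age 4: 0.09054 × 1.2 = 0.1086
  age 5: 0.04817 × 3.3 = 0.1590
  age 6: 0.02731 × 5.5 = 0.1502
  age 7: 0.01568 × 2.2 = 0.0345
R₀ = 2.2876 + 1.9074 + 0.5013 + 0.1086 + 0.1590 + 0.1502 + 0.0345 = 5.1486

5.15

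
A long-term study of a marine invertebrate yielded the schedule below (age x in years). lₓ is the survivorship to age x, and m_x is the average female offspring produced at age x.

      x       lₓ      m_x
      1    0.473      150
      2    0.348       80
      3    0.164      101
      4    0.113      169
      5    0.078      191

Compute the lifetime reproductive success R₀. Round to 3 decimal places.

149.349

R₀ = Σ lₓ m_x:
  age 1: 0.473 × 150 = 70.9500
  age 2: 0.348 × 80 = 27.8400
  age 3: 0.164 × 101 = 16.5640
  age 4: 0.113 × 169 = 19.0970
  age 5: 0.078 × 191 = 14.8980
R₀ = 70.9500 + 27.8400 + 16.5640 + 19.0970 + 14.8980 = 149.3490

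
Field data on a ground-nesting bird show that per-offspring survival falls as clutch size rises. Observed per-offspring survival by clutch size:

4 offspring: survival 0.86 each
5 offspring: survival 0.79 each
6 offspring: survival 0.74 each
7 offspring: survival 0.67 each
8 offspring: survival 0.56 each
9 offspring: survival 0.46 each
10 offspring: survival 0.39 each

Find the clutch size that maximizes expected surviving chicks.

7

Expected surviving chicks = c × s(c):
  c=4: 4 × 0.86 = 3.440
  c=5: 5 × 0.79 = 3.950
  c=6: 6 × 0.74 = 4.440
  c=7: 7 × 0.67 = 4.690
  c=8: 8 × 0.56 = 4.480
  c=9: 9 × 0.46 = 4.140
  c=10: 10 × 0.39 = 3.900
Maximum at c = 7 (4.690 surviving chicks).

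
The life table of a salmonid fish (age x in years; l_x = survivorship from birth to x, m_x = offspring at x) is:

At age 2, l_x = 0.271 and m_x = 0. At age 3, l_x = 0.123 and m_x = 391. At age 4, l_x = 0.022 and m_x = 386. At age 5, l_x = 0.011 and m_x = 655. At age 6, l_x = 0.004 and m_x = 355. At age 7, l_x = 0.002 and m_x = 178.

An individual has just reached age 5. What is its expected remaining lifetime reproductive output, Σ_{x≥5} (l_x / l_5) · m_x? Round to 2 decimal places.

l_5 = 0.011. Conditional survival from age 5 to x is l_x / l_5.
  x=5: (0.011/0.011) × 655 = 655.0000
  x=6: (0.004/0.011) × 355 = 129.0909
  x=7: (0.002/0.011) × 178 = 32.3636
Sum = 655.0000 + 129.0909 + 32.3636 = 816.4545

816.45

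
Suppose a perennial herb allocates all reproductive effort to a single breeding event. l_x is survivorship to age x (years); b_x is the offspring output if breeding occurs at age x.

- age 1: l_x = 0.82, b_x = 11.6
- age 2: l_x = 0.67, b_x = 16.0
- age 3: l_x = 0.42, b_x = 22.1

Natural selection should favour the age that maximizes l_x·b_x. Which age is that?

Expected offspring if breeding at age x = l_x × b_x:
  age 1: 0.82 × 11.6 = 9.512
  age 2: 0.67 × 16.0 = 10.720
  age 3: 0.42 × 22.1 = 9.282
Maximum at age 2 (10.720).

2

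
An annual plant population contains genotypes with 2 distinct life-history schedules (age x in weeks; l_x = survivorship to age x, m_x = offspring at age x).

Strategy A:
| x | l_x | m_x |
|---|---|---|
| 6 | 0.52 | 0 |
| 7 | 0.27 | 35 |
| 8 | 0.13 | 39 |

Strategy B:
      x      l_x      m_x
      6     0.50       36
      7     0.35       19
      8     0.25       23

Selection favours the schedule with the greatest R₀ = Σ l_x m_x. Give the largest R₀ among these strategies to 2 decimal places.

Strategy A: R₀ = 0.52×0 + 0.27×35 + 0.13×39 = 14.5200
Strategy B: R₀ = 0.50×36 + 0.35×19 + 0.25×23 = 30.4000
Highest R₀: strategy B with 30.4000.

30.40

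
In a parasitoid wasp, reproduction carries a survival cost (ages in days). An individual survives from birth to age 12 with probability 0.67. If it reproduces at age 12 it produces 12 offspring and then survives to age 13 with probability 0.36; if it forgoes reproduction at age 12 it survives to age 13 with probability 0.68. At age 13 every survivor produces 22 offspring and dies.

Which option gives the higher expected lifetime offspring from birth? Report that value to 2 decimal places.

13.35

breed at age 12: R₀ = 0.67 × (12 + 0.36 × 22) = 0.67 × 19.9200 = 13.3464
delay to age 13: R₀ = 0.67 × (0.68 × 22) = 0.67 × 14.9600 = 10.0232
Higher: breed at age 12 (13.3464).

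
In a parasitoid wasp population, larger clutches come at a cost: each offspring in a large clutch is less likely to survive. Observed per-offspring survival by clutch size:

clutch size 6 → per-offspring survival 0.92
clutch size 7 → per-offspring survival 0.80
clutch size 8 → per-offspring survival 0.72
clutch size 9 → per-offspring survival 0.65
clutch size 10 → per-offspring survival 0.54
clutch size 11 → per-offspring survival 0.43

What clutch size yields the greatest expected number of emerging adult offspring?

9

Expected emerging adult offspring = c × s(c):
  c=6: 6 × 0.92 = 5.520
  c=7: 7 × 0.80 = 5.600
  c=8: 8 × 0.72 = 5.760
  c=9: 9 × 0.65 = 5.850
  c=10: 10 × 0.54 = 5.400
  c=11: 11 × 0.43 = 4.730
Maximum at c = 9 (5.850 emerging adult offspring).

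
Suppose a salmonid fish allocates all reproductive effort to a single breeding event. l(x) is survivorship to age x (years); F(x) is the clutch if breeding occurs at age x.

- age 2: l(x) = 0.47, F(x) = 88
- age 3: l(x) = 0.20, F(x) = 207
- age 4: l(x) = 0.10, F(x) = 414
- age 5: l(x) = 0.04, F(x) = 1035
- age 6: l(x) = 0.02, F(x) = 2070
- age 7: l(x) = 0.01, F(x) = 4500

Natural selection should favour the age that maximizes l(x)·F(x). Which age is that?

7

Expected offspring if breeding at age x = l(x) × F(x):
  age 2: 0.47 × 88 = 41.360
  age 3: 0.20 × 207 = 41.400
  age 4: 0.10 × 414 = 41.400
  age 5: 0.04 × 1035 = 41.400
  age 6: 0.02 × 2070 = 41.400
  age 7: 0.01 × 4500 = 45.000
Maximum at age 7 (45.000).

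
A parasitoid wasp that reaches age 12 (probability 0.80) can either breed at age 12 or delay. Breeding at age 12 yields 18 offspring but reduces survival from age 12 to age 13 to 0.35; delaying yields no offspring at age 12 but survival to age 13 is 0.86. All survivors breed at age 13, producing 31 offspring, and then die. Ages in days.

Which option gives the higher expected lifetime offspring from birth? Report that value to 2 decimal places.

23.08

breed at age 12: R₀ = 0.80 × (18 + 0.35 × 31) = 0.80 × 28.8500 = 23.0800
delay to age 13: R₀ = 0.80 × (0.86 × 31) = 0.80 × 26.6600 = 21.3280
Higher: breed at age 12 (23.0800).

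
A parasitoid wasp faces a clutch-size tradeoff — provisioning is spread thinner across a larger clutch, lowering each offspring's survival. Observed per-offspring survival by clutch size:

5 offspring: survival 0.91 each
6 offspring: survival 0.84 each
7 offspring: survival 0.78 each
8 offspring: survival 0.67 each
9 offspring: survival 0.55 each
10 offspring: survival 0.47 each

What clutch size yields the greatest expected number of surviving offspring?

Expected surviving offspring = c × s(c):
  c=5: 5 × 0.91 = 4.550
  c=6: 6 × 0.84 = 5.040
  c=7: 7 × 0.78 = 5.460
  c=8: 8 × 0.67 = 5.360
  c=9: 9 × 0.55 = 4.950
  c=10: 10 × 0.47 = 4.700
Maximum at c = 7 (5.460 surviving offspring).

7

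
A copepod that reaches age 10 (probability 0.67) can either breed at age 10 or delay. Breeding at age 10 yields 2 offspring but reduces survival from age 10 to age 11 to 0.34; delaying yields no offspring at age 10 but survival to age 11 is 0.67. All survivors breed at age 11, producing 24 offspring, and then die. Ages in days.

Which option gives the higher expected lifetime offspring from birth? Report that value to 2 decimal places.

breed at age 10: R₀ = 0.67 × (2 + 0.34 × 24) = 0.67 × 10.1600 = 6.8072
delay to age 11: R₀ = 0.67 × (0.67 × 24) = 0.67 × 16.0800 = 10.7736
Higher: delay to age 11 (10.7736).

10.77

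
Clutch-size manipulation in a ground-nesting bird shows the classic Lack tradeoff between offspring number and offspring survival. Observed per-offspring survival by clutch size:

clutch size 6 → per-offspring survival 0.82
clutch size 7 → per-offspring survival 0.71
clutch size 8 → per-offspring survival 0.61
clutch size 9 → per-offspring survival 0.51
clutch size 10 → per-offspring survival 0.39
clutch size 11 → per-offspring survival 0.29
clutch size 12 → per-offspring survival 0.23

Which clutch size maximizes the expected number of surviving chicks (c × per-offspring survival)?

7

Expected surviving chicks = c × s(c):
  c=6: 6 × 0.82 = 4.920
  c=7: 7 × 0.71 = 4.970
  c=8: 8 × 0.61 = 4.880
  c=9: 9 × 0.51 = 4.590
  c=10: 10 × 0.39 = 3.900
  c=11: 11 × 0.29 = 3.190
  c=12: 12 × 0.23 = 2.760
Maximum at c = 7 (4.970 surviving chicks).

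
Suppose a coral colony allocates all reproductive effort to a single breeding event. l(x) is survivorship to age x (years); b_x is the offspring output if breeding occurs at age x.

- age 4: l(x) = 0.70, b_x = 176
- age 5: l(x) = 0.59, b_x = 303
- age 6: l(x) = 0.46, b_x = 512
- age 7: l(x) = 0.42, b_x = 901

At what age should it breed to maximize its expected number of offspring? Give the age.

7

Expected offspring if breeding at age x = l(x) × b_x:
  age 4: 0.70 × 176 = 123.200
  age 5: 0.59 × 303 = 178.770
  age 6: 0.46 × 512 = 235.520
  age 7: 0.42 × 901 = 378.420
Maximum at age 7 (378.420).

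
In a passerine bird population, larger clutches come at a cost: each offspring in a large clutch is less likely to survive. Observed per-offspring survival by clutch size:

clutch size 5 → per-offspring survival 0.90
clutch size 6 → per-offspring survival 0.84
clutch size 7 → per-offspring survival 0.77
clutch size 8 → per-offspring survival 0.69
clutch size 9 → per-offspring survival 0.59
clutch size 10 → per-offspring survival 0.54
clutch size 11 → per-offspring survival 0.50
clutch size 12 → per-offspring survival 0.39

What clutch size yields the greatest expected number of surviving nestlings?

Expected surviving nestlings = c × s(c):
  c=5: 5 × 0.90 = 4.500
  c=6: 6 × 0.84 = 5.040
  c=7: 7 × 0.77 = 5.390
  c=8: 8 × 0.69 = 5.520
  c=9: 9 × 0.59 = 5.310
  c=10: 10 × 0.54 = 5.400
  c=11: 11 × 0.50 = 5.500
  c=12: 12 × 0.39 = 4.680
Maximum at c = 8 (5.520 surviving nestlings).

8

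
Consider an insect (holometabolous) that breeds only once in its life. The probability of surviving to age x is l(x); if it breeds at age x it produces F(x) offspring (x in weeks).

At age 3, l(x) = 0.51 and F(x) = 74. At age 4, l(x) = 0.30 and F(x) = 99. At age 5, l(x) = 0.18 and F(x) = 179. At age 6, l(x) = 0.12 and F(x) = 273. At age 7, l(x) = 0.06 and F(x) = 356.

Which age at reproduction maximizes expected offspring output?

Expected offspring if breeding at age x = l(x) × F(x):
  age 3: 0.51 × 74 = 37.740
  age 4: 0.30 × 99 = 29.700
  age 5: 0.18 × 179 = 32.220
  age 6: 0.12 × 273 = 32.760
  age 7: 0.06 × 356 = 21.360
Maximum at age 3 (37.740).

3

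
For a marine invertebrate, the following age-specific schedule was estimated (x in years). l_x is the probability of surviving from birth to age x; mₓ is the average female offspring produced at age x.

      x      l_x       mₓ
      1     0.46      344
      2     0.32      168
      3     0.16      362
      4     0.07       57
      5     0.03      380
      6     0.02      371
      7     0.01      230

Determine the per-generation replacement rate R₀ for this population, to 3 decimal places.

295.030

R₀ = Σ l_x mₓ:
  age 1: 0.46 × 344 = 158.2400
  age 2: 0.32 × 168 = 53.7600
  age 3: 0.16 × 362 = 57.9200
  age 4: 0.07 × 57 = 3.9900
  age 5: 0.03 × 380 = 11.4000
  age 6: 0.02 × 371 = 7.4200
  age 7: 0.01 × 230 = 2.3000
R₀ = 158.2400 + 53.7600 + 57.9200 + 3.9900 + 11.4000 + 7.4200 + 2.3000 = 295.0300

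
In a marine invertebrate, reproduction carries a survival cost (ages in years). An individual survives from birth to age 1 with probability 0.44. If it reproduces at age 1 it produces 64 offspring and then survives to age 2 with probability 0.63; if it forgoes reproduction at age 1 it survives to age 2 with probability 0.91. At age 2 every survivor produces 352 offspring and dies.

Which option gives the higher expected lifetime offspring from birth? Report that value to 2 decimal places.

breed at age 1: R₀ = 0.44 × (64 + 0.63 × 352) = 0.44 × 285.7600 = 125.7344
delay to age 2: R₀ = 0.44 × (0.91 × 352) = 0.44 × 320.3200 = 140.9408
Higher: delay to age 2 (140.9408).

140.94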